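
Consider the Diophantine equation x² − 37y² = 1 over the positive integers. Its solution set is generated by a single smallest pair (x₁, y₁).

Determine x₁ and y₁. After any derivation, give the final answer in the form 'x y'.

d=37: √d = [6; 12] (ℓ=1, odd), read p_1/q_1
k=0  a_k=6  p_k/q_k = 6/1
k=1  a_k=12  p_k/q_k = 73/12
(x₁, y₁) = (73, 12);  73² − 37·12² = 1 ✓

73 12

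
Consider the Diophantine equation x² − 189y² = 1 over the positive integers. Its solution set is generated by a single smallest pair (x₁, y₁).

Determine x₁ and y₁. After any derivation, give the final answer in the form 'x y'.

√189 → a₀=13, period (1,2,1,26); ℓ=4 even so k=3
step 0: (13, 1)  from 13·(1,0) + (0,1)
step 1: (14, 1)  from 1·(13,1) + (1,0)
step 2: (41, 3)  from 2·(14,1) + (13,1)
step 3: (55, 4)  from 1·(41,3) + (14,1)
fundamental: x₁=55, y₁=4  (since 3025 − 189·16 = 1)

55 4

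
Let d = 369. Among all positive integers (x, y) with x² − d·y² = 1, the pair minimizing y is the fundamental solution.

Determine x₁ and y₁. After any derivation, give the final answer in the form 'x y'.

8396801 437120

√369 = [19; 4,1,3,2,7,4,7,2,3,1,4,38, …], period ℓ=12 (even) → k=11
i=0: a=19 ⇒ p=19, q=1
i=1: a=4 ⇒ p=77, q=4
i=2: a=1 ⇒ p=96, q=5
i=3: a=3 ⇒ p=365, q=19
i=4: a=2 ⇒ p=826, q=43
i=5: a=7 ⇒ p=6147, q=320
i=6: a=4 ⇒ p=25414, q=1323
i=7: a=7 ⇒ p=184045, q=9581
…
i=10: a=1 ⇒ p=1758061, q=91521
i=11: a=4 ⇒ p=8396801, q=437120
fundamental: x₁=8396801, y₁=437120  (since 70506267033601 − 369·191073894400 = 1)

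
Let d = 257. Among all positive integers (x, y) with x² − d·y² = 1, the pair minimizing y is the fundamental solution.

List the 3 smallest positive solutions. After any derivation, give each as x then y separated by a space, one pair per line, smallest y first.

513 32
526337 32832
540021249 33685600

d=257: √d = [16; 32] (ℓ=1, odd), read p_1/q_1
i=0: a=16 ⇒ p=16, q=1
i=1: a=32 ⇒ p=513, q=32
fundamental: x₁=513, y₁=32  (since 263169 − 257·1024 = 1)
k=2:  x_2 = 513·513+257·32·32 = 526337,  y_2 = 513·32+32·513 = 32832
k=3:  x_3 = 513·526337+257·32·32832 = 540021249,  y_3 = 513·32832+32·526337 = 33685600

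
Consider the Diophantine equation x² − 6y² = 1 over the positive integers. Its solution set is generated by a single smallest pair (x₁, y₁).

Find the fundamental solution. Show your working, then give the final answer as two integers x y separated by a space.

√6 → a₀=2, period (2,4); ℓ=2 even so k=1
k=0  a_k=2  p_k/q_k = 2/1
k=1  a_k=2  p_k/q_k = 5/2
fundamental: x₁=5, y₁=2  (since 25 − 6·4 = 1)

5 2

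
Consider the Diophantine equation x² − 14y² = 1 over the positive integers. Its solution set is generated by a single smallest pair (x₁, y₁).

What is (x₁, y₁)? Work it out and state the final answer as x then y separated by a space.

15 4

d=14: √d = [3; 1,2,1,6] (ℓ=4, even), read p_3/q_3
i=0: a=3 ⇒ p=3, q=1
i=1: a=1 ⇒ p=4, q=1
i=2: a=2 ⇒ p=11, q=3
i=3: a=1 ⇒ p=15, q=4
→ (15, 4).  Check: 15²=225, 14·4²=224, difference 1.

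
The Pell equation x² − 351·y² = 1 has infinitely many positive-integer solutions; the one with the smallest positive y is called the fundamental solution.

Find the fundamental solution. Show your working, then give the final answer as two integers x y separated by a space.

√351 = [18; 1,2,1,3,2,2,2,3,1,2,1,36, …], period ℓ=12 (even) → k=11
step 0: (18, 1)  from 18·(1,0) + (0,1)
…
step 3: (75, 4)  from 1·(56,3) + (19,1)
step 4: (281, 15)  from 3·(75,4) + (56,3)
step 5: (637, 34)  from 2·(281,15) + (75,4)
step 6: (1555, 83)  from 2·(637,34) + (281,15)
step 7: (3747, 200)  from 2·(1555,83) + (637,34)
step 8: (12796, 683)  from 3·(3747,200) + (1555,83)
step 9: (16543, 883)  from 1·(12796,683) + (3747,200)
step 10: (45882, 2449)  from 2·(16543,883) + (12796,683)
step 11: (62425, 3332)  from 1·(45882,2449) + (16543,883)
→ (62425, 3332).  Check: 62425²=3896880625, 351·3332²=3896880624, difference 1.

62425 3332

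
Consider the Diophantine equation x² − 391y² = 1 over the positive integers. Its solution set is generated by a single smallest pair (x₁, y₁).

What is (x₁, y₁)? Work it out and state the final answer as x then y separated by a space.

[19; 1,3,2,2,1,…,3,1,38] for √391; ℓ=16 ⇒ convergent index 15
step 0: (19, 1)  from 19·(1,0) + (0,1)
…
step 4: (435, 22)  from 2·(178,9) + (79,4)
step 5: (613, 31)  from 1·(435,22) + (178,9)
step 6: (1048, 53)  from 1·(613,31) + (435,22)
…
step 8: (52519, 2656)  from 19·(2709,137) + (1048,53)
step 9: (107747, 5449)  from 2·(52519,2656) + (2709,137)
…
step 11: (268013, 13554)  from 1·(160266,8105) + (107747,5449)
step 12: (696292, 35213)  from 2·(268013,13554) + (160266,8105)
step 13: (1660597, 83980)  from 2·(696292,35213) + (268013,13554)
step 14: (5678083, 287153)  from 3·(1660597,83980) + (696292,35213)
step 15: (7338680, 371133)  from 1·(5678083,287153) + (1660597,83980)
fundamental: x₁=7338680, y₁=371133  (since 53856224142400 − 391·137739703689 = 1)

7338680 371133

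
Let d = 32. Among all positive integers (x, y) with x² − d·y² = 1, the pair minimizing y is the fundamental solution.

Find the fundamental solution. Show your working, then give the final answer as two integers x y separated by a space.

d=32: √d = [5; 1,1,1,10] (ℓ=4, even), read p_3/q_3
step 0: (5, 1)  from 5·(1,0) + (0,1)
…
step 2: (11, 2)  from 1·(6,1) + (5,1)
step 3: (17, 3)  from 1·(11,2) + (6,1)
→ (17, 3).  Check: 17²=289, 32·3²=288, difference 1.

17 3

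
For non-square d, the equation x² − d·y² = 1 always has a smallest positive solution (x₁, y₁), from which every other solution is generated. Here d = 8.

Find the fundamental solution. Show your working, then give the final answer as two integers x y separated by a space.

3 1

[2; 1,4] for √8; ℓ=2 ⇒ convergent index 1
a_0=2:  p_0=2·1+0=2,  q_0=2·0+1=1
a_1=1:  p_1=1·2+1=3,  q_1=1·1+0=1
(x₁, y₁) = (3, 1);  3² − 8·1² = 1 ✓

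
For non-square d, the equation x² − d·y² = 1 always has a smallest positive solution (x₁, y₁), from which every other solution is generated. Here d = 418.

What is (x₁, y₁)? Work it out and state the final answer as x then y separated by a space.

33857 1656

√418 → a₀=20, period (2,4,20,4,2,40); ℓ=6 even so k=5
step 0: (20, 1)  from 20·(1,0) + (0,1)
step 1: (41, 2)  from 2·(20,1) + (1,0)
step 2: (184, 9)  from 4·(41,2) + (20,1)
…
step 4: (15068, 737)  from 4·(3721,182) + (184,9)
step 5: (33857, 1656)  from 2·(15068,737) + (3721,182)
→ (33857, 1656).  Check: 33857²=1146296449, 418·1656²=1146296448, difference 1.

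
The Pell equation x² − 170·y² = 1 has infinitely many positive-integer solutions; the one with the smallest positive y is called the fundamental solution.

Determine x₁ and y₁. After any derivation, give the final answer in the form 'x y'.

339 26

√170 → a₀=13, period (26); ℓ=1 odd so k=1
a_0=13:  p_0=13·1+0=13,  q_0=13·0+1=1
a_1=26:  p_1=26·13+1=339,  q_1=26·1+0=26
(x₁, y₁) = (339, 26);  339² − 170·26² = 1 ✓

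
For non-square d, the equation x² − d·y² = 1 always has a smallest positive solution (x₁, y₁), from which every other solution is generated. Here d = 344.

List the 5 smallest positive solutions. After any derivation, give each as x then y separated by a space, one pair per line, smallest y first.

d=344: √d = [18; 1,1,4,1,3,1,4,1,1,36] (ℓ=10, even), read p_9/q_9
k=0  a_k=18  p_k/q_k = 18/1
k=1  a_k=1  p_k/q_k = 19/1
k=2  a_k=1  p_k/q_k = 37/2
…
k=4  a_k=1  p_k/q_k = 204/11
k=5  a_k=3  p_k/q_k = 779/42
k=6  a_k=1  p_k/q_k = 983/53
…
k=8  a_k=1  p_k/q_k = 5694/307
k=9  a_k=1  p_k/q_k = 10405/561
fundamental: x₁=10405, y₁=561  (since 108264025 − 344·314721 = 1)
n=2: (10405,561)∘(10405,561) = (10405·10405+344·561·561, 10405·561+561·10405) = (216528049,11674410)
n=3: (216528049,11674410)∘(10405,561) = (10405·216528049+344·561·11674410, 10405·11674410+561·216528049) = (4505948689285,242944471539)
n=4: (4505948689285,242944471539)∘(10405,561) = (10405·4505948689285+344·561·242944471539, 10405·242944471539+561·4505948689285) = (93768792007492801,5055674441052180)
n=5: (93768792007492801,5055674441052180)∘(10405,561) = (10405·93768792007492801+344·561·5055674441052180, 10405·5055674441052180+561·93768792007492801) = (1951328557169976499525,105208584875351394261)

10405 561
216528049 11674410
4505948689285 242944471539
93768792007492801 5055674441052180
1951328557169976499525 105208584875351394261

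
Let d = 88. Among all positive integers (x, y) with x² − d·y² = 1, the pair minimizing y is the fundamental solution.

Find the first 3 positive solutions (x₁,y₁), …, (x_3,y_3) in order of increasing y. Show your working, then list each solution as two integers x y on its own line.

[9; 2,1,1,1,2,18] for √88; ℓ=6 ⇒ convergent index 5
i=0: a=9 ⇒ p=9, q=1
i=1: a=2 ⇒ p=19, q=2
i=2: a=1 ⇒ p=28, q=3
…
i=4: a=1 ⇒ p=75, q=8
i=5: a=2 ⇒ p=197, q=21
fundamental: x₁=197, y₁=21  (since 38809 − 88·441 = 1)
n=2: (197,21)∘(197,21) = (197·197+88·21·21, 197·21+21·197) = (77617,8274)
n=3: (77617,8274)∘(197,21) = (197·77617+88·21·8274, 197·8274+21·77617) = (30580901,3259935)

197 21
77617 8274
30580901 3259935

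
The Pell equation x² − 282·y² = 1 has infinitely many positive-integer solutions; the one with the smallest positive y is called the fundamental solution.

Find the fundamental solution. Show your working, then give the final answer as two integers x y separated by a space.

2351 140

√282 → a₀=16, period (1,3,1,4,1,3,1,32); ℓ=8 even so k=7
i=0: a=16 ⇒ p=16, q=1
…
i=2: a=3 ⇒ p=67, q=4
i=3: a=1 ⇒ p=84, q=5
…
i=5: a=1 ⇒ p=487, q=29
i=6: a=3 ⇒ p=1864, q=111
i=7: a=1 ⇒ p=2351, q=140
fundamental: x₁=2351, y₁=140  (since 5527201 − 282·19600 = 1)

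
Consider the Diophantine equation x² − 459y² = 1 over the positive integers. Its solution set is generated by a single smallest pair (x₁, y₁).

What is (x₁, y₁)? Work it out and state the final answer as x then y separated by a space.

499850 23331

√459 = [21; 2,2,1,4,21,4,1,2,2,42, …], period ℓ=10 (even) → k=9
step 0: (21, 1)  from 21·(1,0) + (0,1)
step 1: (43, 2)  from 2·(21,1) + (1,0)
step 2: (107, 5)  from 2·(43,2) + (21,1)
step 3: (150, 7)  from 1·(107,5) + (43,2)
…
step 5: (14997, 700)  from 21·(707,33) + (150,7)
step 6: (60695, 2833)  from 4·(14997,700) + (707,33)
step 7: (75692, 3533)  from 1·(60695,2833) + (14997,700)
step 8: (212079, 9899)  from 2·(75692,3533) + (60695,2833)
step 9: (499850, 23331)  from 2·(212079,9899) + (75692,3533)
fundamental: x₁=499850, y₁=23331  (since 249850022500 − 459·544335561 = 1)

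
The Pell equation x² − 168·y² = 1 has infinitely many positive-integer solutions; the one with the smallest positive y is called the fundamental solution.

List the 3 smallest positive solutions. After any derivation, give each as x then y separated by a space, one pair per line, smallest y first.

d=168: √d = [12; 1,24] (ℓ=2, even), read p_1/q_1
k=0  a_k=12  p_k/q_k = 12/1
k=1  a_k=1  p_k/q_k = 13/1
(x₁, y₁) = (13, 1);  13² − 168·1² = 1 ✓
(13+1√168)^2 = 337 + 26√168
(13+1√168)^3 = 8749 + 675√168

13 1
337 26
8749 675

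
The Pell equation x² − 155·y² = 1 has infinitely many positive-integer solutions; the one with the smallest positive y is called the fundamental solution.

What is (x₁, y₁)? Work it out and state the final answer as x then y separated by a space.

249 20

[12; 2,4,2,24] for √155; ℓ=4 ⇒ convergent index 3
i=0: a=12 ⇒ p=12, q=1
…
i=2: a=4 ⇒ p=112, q=9
i=3: a=2 ⇒ p=249, q=20
(x₁, y₁) = (249, 20);  249² − 155·20² = 1 ✓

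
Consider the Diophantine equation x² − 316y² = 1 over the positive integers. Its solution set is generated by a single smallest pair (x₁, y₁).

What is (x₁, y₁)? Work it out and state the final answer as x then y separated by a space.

12799 720

√316 → a₀=17, period (1,3,2,8,2,3,1,34); ℓ=8 even so k=7
k=0  a_k=17  p_k/q_k = 17/1
k=1  a_k=1  p_k/q_k = 18/1
k=2  a_k=3  p_k/q_k = 71/4
…
k=4  a_k=8  p_k/q_k = 1351/76
…
k=6  a_k=3  p_k/q_k = 9937/559
k=7  a_k=1  p_k/q_k = 12799/720
fundamental: x₁=12799, y₁=720  (since 163814401 − 316·518400 = 1)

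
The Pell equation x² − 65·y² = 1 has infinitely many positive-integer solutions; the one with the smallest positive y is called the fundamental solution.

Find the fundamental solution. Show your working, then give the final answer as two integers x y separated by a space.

√65 = [8; 16, …], period ℓ=1 (odd) → k=1
i=0: a=8 ⇒ p=8, q=1
i=1: a=16 ⇒ p=129, q=16
(x₁, y₁) = (129, 16);  129² − 65·16² = 1 ✓

129 16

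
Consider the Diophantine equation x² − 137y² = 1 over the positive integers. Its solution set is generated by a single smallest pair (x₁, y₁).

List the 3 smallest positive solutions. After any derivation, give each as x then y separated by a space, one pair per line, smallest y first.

6083073 519712
74007554246657 6322892069952
900386710067742990849 76925228065277725280

[11; 1,2,2,1,1,2,2,1,22] for √137; ℓ=9 ⇒ convergent index 17
i=0: a=11 ⇒ p=11, q=1
i=1: a=1 ⇒ p=12, q=1
i=2: a=2 ⇒ p=35, q=3
…
i=4: a=1 ⇒ p=117, q=10
…
i=10: a=1 ⇒ p=41341, q=3532
i=11: a=2 ⇒ p=122279, q=10447
i=12: a=2 ⇒ p=285899, q=24426
i=13: a=1 ⇒ p=408178, q=34873
i=14: a=1 ⇒ p=694077, q=59299
i=15: a=2 ⇒ p=1796332, q=153471
i=16: a=2 ⇒ p=4286741, q=366241
i=17: a=1 ⇒ p=6083073, q=519712
(x₁, y₁) = (6083073, 519712);  6083073² − 137·519712² = 1 ✓
n=2: (6083073,519712)∘(6083073,519712) = (6083073·6083073+137·519712·519712, 6083073·519712+519712·6083073) = (74007554246657,6322892069952)
n=3: (74007554246657,6322892069952)∘(6083073,519712) = (6083073·74007554246657+137·519712·6322892069952, 6083073·6322892069952+519712·74007554246657) = (900386710067742990849,76925228065277725280)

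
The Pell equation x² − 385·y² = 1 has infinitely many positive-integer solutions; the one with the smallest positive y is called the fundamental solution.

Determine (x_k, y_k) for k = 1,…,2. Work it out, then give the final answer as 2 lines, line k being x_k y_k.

√385 → a₀=19, period (1,1,1,1,1,…,1,1,38); ℓ=16 even so k=15
i=0: a=19 ⇒ p=19, q=1
i=1: a=1 ⇒ p=20, q=1
…
i=3: a=1 ⇒ p=59, q=3
i=4: a=1 ⇒ p=98, q=5
…
i=11: a=1 ⇒ p=13009, q=663
i=12: a=1 ⇒ p=23271, q=1186
…
i=14: a=1 ⇒ p=59551, q=3035
i=15: a=1 ⇒ p=95831, q=4884
(x₁, y₁) = (95831, 4884);  95831² − 385·4884² = 1 ✓
n=2: (95831,4884)∘(95831,4884) = (95831·95831+385·4884·4884, 95831·4884+4884·95831) = (18367161121,936077208)

95831 4884
18367161121 936077208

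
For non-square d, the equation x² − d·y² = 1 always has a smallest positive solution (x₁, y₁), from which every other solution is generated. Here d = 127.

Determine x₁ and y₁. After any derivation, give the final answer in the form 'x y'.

d=127: √d = [11; 3,1,2,2,7,11,7,2,2,1,3,22] (ℓ=12, even), read p_11/q_11
a_0=11:  p_0=11·1+0=11,  q_0=11·0+1=1
a_1=3:  p_1=3·11+1=34,  q_1=3·1+0=3
…
a_7=7:  p_7=7·24218+2175=171701,  q_7=7·2149+193=15236
…
a_9=2:  p_9=2·367620+171701=906941,  q_9=2·32621+15236=80478
a_10=1:  p_10=1·906941+367620=1274561,  q_10=1·80478+32621=113099
a_11=3:  p_11=3·1274561+906941=4730624,  q_11=3·113099+80478=419775
fundamental: x₁=4730624, y₁=419775  (since 22378803429376 − 127·176211050625 = 1)

4730624 419775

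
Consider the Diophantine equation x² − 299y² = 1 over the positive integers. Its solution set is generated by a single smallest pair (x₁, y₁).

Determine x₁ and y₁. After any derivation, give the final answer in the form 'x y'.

d=299: √d = [17; 3,2,3,34] (ℓ=4, even), read p_3/q_3
k=0  a_k=17  p_k/q_k = 17/1
k=1  a_k=3  p_k/q_k = 52/3
k=2  a_k=2  p_k/q_k = 121/7
k=3  a_k=3  p_k/q_k = 415/24
fundamental: x₁=415, y₁=24  (since 172225 − 299·576 = 1)

415 24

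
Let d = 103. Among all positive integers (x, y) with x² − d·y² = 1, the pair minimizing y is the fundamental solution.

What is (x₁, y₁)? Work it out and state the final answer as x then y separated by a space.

227528 22419

√103 → a₀=10, period (6,1,2,1,1,9,1,1,2,1,6,20); ℓ=12 even so k=11
k=0  a_k=10  p_k/q_k = 10/1
…
k=2  a_k=1  p_k/q_k = 71/7
k=3  a_k=2  p_k/q_k = 203/20
k=4  a_k=1  p_k/q_k = 274/27
…
k=7  a_k=1  p_k/q_k = 5044/497
k=8  a_k=1  p_k/q_k = 9611/947
k=9  a_k=2  p_k/q_k = 24266/2391
k=10  a_k=1  p_k/q_k = 33877/3338
k=11  a_k=6  p_k/q_k = 227528/22419
(x₁, y₁) = (227528, 22419);  227528² − 103·22419² = 1 ✓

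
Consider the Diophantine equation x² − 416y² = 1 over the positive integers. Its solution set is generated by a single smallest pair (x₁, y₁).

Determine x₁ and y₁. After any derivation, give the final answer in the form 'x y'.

5201 255

[20; 2,1,1,9,1,1,2,40] for √416; ℓ=8 ⇒ convergent index 7
a_0=20:  p_0=20·1+0=20,  q_0=20·0+1=1
a_1=2:  p_1=2·20+1=41,  q_1=2·1+0=2
…
a_6=1:  p_6=1·1081+979=2060,  q_6=1·53+48=101
a_7=2:  p_7=2·2060+1081=5201,  q_7=2·101+53=255
→ (5201, 255).  Check: 5201²=27050401, 416·255²=27050400, difference 1.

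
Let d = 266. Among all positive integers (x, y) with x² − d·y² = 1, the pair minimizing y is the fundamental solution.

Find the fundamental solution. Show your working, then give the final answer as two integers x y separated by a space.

685 42

d=266: √d = [16; 3,4,3,32] (ℓ=4, even), read p_3/q_3
k=0  a_k=16  p_k/q_k = 16/1
…
k=2  a_k=4  p_k/q_k = 212/13
k=3  a_k=3  p_k/q_k = 685/42
fundamental: x₁=685, y₁=42  (since 469225 − 266·1764 = 1)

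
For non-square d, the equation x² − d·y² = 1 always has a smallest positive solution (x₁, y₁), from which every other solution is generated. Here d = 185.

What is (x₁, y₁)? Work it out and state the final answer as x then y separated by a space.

9249 680

d=185: √d = [13; 1,1,1,1,26] (ℓ=5, odd), read p_9/q_9
a_0=13:  p_0=13·1+0=13,  q_0=13·0+1=1
…
a_3=1:  p_3=1·27+14=41,  q_3=1·2+1=3
a_4=1:  p_4=1·41+27=68,  q_4=1·3+2=5
…
a_8=1:  p_8=1·3686+1877=5563,  q_8=1·271+138=409
a_9=1:  p_9=1·5563+3686=9249,  q_9=1·409+271=680
(x₁, y₁) = (9249, 680);  9249² − 185·680² = 1 ✓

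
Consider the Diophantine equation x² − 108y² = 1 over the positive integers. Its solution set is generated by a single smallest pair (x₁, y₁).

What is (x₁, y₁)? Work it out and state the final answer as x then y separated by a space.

1351 130

√108 = [10; 2,1,1,4,1,1,2,20, …], period ℓ=8 (even) → k=7
k=0  a_k=10  p_k/q_k = 10/1
k=1  a_k=2  p_k/q_k = 21/2
k=2  a_k=1  p_k/q_k = 31/3
k=3  a_k=1  p_k/q_k = 52/5
k=4  a_k=4  p_k/q_k = 239/23
k=5  a_k=1  p_k/q_k = 291/28
k=6  a_k=1  p_k/q_k = 530/51
k=7  a_k=2  p_k/q_k = 1351/130
fundamental: x₁=1351, y₁=130  (since 1825201 − 108·16900 = 1)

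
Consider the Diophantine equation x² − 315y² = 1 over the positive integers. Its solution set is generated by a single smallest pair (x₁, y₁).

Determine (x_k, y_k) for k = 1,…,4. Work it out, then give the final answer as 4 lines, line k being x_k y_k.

71 4
10081 568
1431431 80652
203253121 11452016

d=315: √d = [17; 1,2,1,34] (ℓ=4, even), read p_3/q_3
step 0: (17, 1)  from 17·(1,0) + (0,1)
…
step 2: (53, 3)  from 2·(18,1) + (17,1)
step 3: (71, 4)  from 1·(53,3) + (18,1)
→ (71, 4).  Check: 71²=5041, 315·4²=5040, difference 1.
(x_2, y_2) = (71·71 + 315·4·4, 71·4 + 4·71) = (10081, 568)
(x_3, y_3) = (71·10081 + 315·4·568, 71·568 + 4·10081) = (1431431, 80652)
(x_4, y_4) = (71·1431431 + 315·4·80652, 71·80652 + 4·1431431) = (203253121, 11452016)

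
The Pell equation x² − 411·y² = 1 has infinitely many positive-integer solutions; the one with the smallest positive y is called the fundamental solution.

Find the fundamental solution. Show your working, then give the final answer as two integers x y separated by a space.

√411 → a₀=20, period (3,1,1,1,19,1,1,1,3,40); ℓ=10 even so k=9
i=0: a=20 ⇒ p=20, q=1
i=1: a=3 ⇒ p=61, q=3
…
i=8: a=1 ⇒ p=13583, q=670
i=9: a=3 ⇒ p=49730, q=2453
→ (49730, 2453).  Check: 49730²=2473072900, 411·2453²=2473072899, difference 1.

49730 2453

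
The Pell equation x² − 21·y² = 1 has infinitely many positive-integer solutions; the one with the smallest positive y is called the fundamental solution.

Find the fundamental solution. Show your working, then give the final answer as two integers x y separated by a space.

55 12

√21 → a₀=4, period (1,1,2,1,1,8); ℓ=6 even so k=5
k=0  a_k=4  p_k/q_k = 4/1
…
k=2  a_k=1  p_k/q_k = 9/2
k=3  a_k=2  p_k/q_k = 23/5
k=4  a_k=1  p_k/q_k = 32/7
k=5  a_k=1  p_k/q_k = 55/12
fundamental: x₁=55, y₁=12  (since 3025 − 21·144 = 1)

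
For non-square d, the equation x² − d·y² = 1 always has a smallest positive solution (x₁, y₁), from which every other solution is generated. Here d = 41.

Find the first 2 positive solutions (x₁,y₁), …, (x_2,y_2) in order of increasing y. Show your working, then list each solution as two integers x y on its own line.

2049 320
8396801 1311360

[6; 2,2,12] for √41; ℓ=3 ⇒ convergent index 5
k=0  a_k=6  p_k/q_k = 6/1
k=1  a_k=2  p_k/q_k = 13/2
k=2  a_k=2  p_k/q_k = 32/5
k=3  a_k=12  p_k/q_k = 397/62
k=4  a_k=2  p_k/q_k = 826/129
k=5  a_k=2  p_k/q_k = 2049/320
→ (2049, 320).  Check: 2049²=4198401, 41·320²=4198400, difference 1.
n=2: (2049,320)∘(2049,320) = (2049·2049+41·320·320, 2049·320+320·2049) = (8396801,1311360)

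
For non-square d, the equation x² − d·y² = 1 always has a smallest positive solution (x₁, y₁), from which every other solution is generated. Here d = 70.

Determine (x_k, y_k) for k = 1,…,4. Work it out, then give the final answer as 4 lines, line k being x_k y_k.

251 30
126001 15060
63252251 7560090
31752504001 3795150120

[8; 2,1,2,1,2,16] for √70; ℓ=6 ⇒ convergent index 5
k=0  a_k=8  p_k/q_k = 8/1
…
k=2  a_k=1  p_k/q_k = 25/3
…
k=4  a_k=1  p_k/q_k = 92/11
k=5  a_k=2  p_k/q_k = 251/30
(x₁, y₁) = (251, 30);  251² − 70·30² = 1 ✓
(251+30√70)^2 = 126001 + 15060√70
(251+30√70)^3 = 63252251 + 7560090√70
(251+30√70)^4 = 31752504001 + 3795150120√70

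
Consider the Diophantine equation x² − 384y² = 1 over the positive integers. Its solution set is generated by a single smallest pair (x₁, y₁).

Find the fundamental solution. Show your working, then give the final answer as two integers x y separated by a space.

√384 → a₀=19, period (1,1,2,9,2,1,1,38); ℓ=8 even so k=7
i=0: a=19 ⇒ p=19, q=1
i=1: a=1 ⇒ p=20, q=1
i=2: a=1 ⇒ p=39, q=2
…
i=4: a=9 ⇒ p=921, q=47
…
i=6: a=1 ⇒ p=2861, q=146
i=7: a=1 ⇒ p=4801, q=245
(x₁, y₁) = (4801, 245);  4801² − 384·245² = 1 ✓

4801 245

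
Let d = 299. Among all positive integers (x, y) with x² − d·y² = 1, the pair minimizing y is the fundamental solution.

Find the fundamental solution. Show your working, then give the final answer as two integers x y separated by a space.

[17; 3,2,3,34] for √299; ℓ=4 ⇒ convergent index 3
i=0: a=17 ⇒ p=17, q=1
…
i=2: a=2 ⇒ p=121, q=7
i=3: a=3 ⇒ p=415, q=24
→ (415, 24).  Check: 415²=172225, 299·24²=172224, difference 1.

415 24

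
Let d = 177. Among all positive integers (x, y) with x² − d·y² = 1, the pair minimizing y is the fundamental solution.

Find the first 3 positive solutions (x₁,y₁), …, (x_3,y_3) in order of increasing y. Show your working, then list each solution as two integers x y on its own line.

62423 4692
7793261857 585777432
972957569736599 73131969270780

d=177: √d = [13; 3,3,2,8,2,3,3,26] (ℓ=8, even), read p_7/q_7
a_0=13:  p_0=13·1+0=13,  q_0=13·0+1=1
a_1=3:  p_1=3·13+1=40,  q_1=3·1+0=3
a_2=3:  p_2=3·40+13=133,  q_2=3·3+1=10
…
a_4=8:  p_4=8·306+133=2581,  q_4=8·23+10=194
a_5=2:  p_5=2·2581+306=5468,  q_5=2·194+23=411
a_6=3:  p_6=3·5468+2581=18985,  q_6=3·411+194=1427
a_7=3:  p_7=3·18985+5468=62423,  q_7=3·1427+411=4692
fundamental: x₁=62423, y₁=4692  (since 3896630929 − 177·22014864 = 1)
(62423+4692√177)^2 = 7793261857 + 585777432√177
(62423+4692√177)^3 = 972957569736599 + 73131969270780√177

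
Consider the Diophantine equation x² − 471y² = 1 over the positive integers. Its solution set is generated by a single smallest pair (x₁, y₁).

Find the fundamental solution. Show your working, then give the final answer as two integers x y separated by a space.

7838695 361188

d=471: √d = [21; 1,2,2,1,3,…,2,1,42] (ℓ=14, even), read p_13/q_13
step 0: (21, 1)  from 21·(1,0) + (0,1)
…
step 3: (152, 7)  from 2·(65,3) + (22,1)
step 4: (217, 10)  from 1·(152,7) + (65,3)
step 5: (803, 37)  from 3·(217,10) + (152,7)
step 6: (3429, 158)  from 4·(803,37) + (217,10)
step 7: (48809, 2249)  from 14·(3429,158) + (803,37)
…
step 12: (5506953, 253747)  from 2·(2331742,107441) + (843469,38865)
step 13: (7838695, 361188)  from 1·(5506953,253747) + (2331742,107441)
→ (7838695, 361188).  Check: 7838695²=61445139303025, 471·361188²=61445139303024, difference 1.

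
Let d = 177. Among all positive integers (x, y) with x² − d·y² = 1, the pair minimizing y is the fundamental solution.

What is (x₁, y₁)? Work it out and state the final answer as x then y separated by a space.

√177 = [13; 3,3,2,8,2,3,3,26, …], period ℓ=8 (even) → k=7
k=0  a_k=13  p_k/q_k = 13/1
…
k=6  a_k=3  p_k/q_k = 18985/1427
k=7  a_k=3  p_k/q_k = 62423/4692
(x₁, y₁) = (62423, 4692);  62423² − 177·4692² = 1 ✓

62423 4692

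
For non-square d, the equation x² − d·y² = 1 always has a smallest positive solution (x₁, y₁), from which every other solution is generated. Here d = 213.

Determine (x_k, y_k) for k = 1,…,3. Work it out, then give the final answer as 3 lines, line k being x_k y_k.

√213 → a₀=14, period (1,1,2,6,1,8,1,6,2,1,1,28); ℓ=12 even so k=11
i=0: a=14 ⇒ p=14, q=1
i=1: a=1 ⇒ p=15, q=1
…
i=3: a=2 ⇒ p=73, q=5
i=4: a=6 ⇒ p=467, q=32
i=5: a=1 ⇒ p=540, q=37
i=6: a=8 ⇒ p=4787, q=328
i=7: a=1 ⇒ p=5327, q=365
…
i=10: a=1 ⇒ p=115574, q=7919
i=11: a=1 ⇒ p=194399, q=13320
→ (194399, 13320).  Check: 194399²=37790971201, 213·13320²=37790971200, difference 1.
n=2: (194399,13320)∘(194399,13320) = (194399·194399+213·13320·13320, 194399·13320+13320·194399) = (75581942401,5178789360)
n=3: (75581942401,5178789360)∘(194399,13320) = (194399·75581942401+213·13320·5178789360, 194399·5178789360+13320·75581942401) = (29386108041429599,2013502945575960)

194399 13320
75581942401 5178789360
29386108041429599 2013502945575960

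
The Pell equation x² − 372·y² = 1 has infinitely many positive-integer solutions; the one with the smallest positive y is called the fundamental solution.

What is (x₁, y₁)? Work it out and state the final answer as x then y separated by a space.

√372 → a₀=19, period (3,2,12,2,3,38); ℓ=6 even so k=5
a_0=19:  p_0=19·1+0=19,  q_0=19·0+1=1
a_1=3:  p_1=3·19+1=58,  q_1=3·1+0=3
a_2=2:  p_2=2·58+19=135,  q_2=2·3+1=7
…
a_4=2:  p_4=2·1678+135=3491,  q_4=2·87+7=181
a_5=3:  p_5=3·3491+1678=12151,  q_5=3·181+87=630
→ (12151, 630).  Check: 12151²=147646801, 372·630²=147646800, difference 1.

12151 630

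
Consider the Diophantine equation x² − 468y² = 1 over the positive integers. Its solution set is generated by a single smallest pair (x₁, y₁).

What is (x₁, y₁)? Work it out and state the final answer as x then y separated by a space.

649 30

√468 → a₀=21, period (1,1,1,2,1,1,1,42); ℓ=8 even so k=7
step 0: (21, 1)  from 21·(1,0) + (0,1)
step 1: (22, 1)  from 1·(21,1) + (1,0)
step 2: (43, 2)  from 1·(22,1) + (21,1)
step 3: (65, 3)  from 1·(43,2) + (22,1)
step 4: (173, 8)  from 2·(65,3) + (43,2)
step 5: (238, 11)  from 1·(173,8) + (65,3)
step 6: (411, 19)  from 1·(238,11) + (173,8)
step 7: (649, 30)  from 1·(411,19) + (238,11)
→ (649, 30).  Check: 649²=421201, 468·30²=421200, difference 1.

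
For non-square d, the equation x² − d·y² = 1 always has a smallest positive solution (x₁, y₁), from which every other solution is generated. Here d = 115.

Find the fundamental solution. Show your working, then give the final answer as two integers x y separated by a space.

1126 105

d=115: √d = [10; 1,2,1,1,1,1,1,2,1,20] (ℓ=10, even), read p_9/q_9
a_0=10:  p_0=10·1+0=10,  q_0=10·0+1=1
…
a_6=1:  p_6=1·118+75=193,  q_6=1·11+7=18
a_7=1:  p_7=1·193+118=311,  q_7=1·18+11=29
a_8=2:  p_8=2·311+193=815,  q_8=2·29+18=76
a_9=1:  p_9=1·815+311=1126,  q_9=1·76+29=105
(x₁, y₁) = (1126, 105);  1126² − 115·105² = 1 ✓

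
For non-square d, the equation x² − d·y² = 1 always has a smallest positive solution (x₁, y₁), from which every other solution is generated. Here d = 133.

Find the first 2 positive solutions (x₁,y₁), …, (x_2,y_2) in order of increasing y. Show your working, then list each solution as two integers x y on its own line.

2588599 224460
13401689565601 1162073863080

d=133: √d = [11; 1,1,7,5,1,…,1,1,22] (ℓ=16, even), read p_15/q_15
step 0: (11, 1)  from 11·(1,0) + (0,1)
…
step 3: (173, 15)  from 7·(23,2) + (12,1)
…
step 6: (1949, 169)  from 1·(1061,92) + (888,77)
…
step 9: (10979, 952)  from 1·(7969,691) + (3010,261)
…
step 11: (29927, 2595)  from 1·(18948,1643) + (10979,952)
…
step 14: (1378591, 119539)  from 1·(1210008,104921) + (168583,14618)
step 15: (2588599, 224460)  from 1·(1378591,119539) + (1210008,104921)
→ (2588599, 224460).  Check: 2588599²=6700844782801, 133·224460²=6700844782800, difference 1.
(x_2, y_2) = (2588599·2588599 + 133·224460·224460, 2588599·224460 + 224460·2588599) = (13401689565601, 1162073863080)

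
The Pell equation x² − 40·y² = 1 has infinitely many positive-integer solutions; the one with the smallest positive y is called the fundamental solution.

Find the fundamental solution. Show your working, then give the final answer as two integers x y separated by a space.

d=40: √d = [6; 3,12] (ℓ=2, even), read p_1/q_1
step 0: (6, 1)  from 6·(1,0) + (0,1)
step 1: (19, 3)  from 3·(6,1) + (1,0)
fundamental: x₁=19, y₁=3  (since 361 − 40·9 = 1)

19 3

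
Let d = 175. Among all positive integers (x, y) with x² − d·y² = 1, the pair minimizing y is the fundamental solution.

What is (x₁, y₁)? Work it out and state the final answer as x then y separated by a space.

2024 153

d=175: √d = [13; 4,2,1,2,4,26] (ℓ=6, even), read p_5/q_5
a_0=13:  p_0=13·1+0=13,  q_0=13·0+1=1
…
a_2=2:  p_2=2·53+13=119,  q_2=2·4+1=9
a_3=1:  p_3=1·119+53=172,  q_3=1·9+4=13
a_4=2:  p_4=2·172+119=463,  q_4=2·13+9=35
a_5=4:  p_5=4·463+172=2024,  q_5=4·35+13=153
fundamental: x₁=2024, y₁=153  (since 4096576 − 175·23409 = 1)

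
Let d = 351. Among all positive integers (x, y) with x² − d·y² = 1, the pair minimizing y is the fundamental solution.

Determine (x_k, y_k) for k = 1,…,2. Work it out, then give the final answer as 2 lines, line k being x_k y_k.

62425 3332
7793761249 416000200

√351 = [18; 1,2,1,3,2,2,2,3,1,2,1,36, …], period ℓ=12 (even) → k=11
step 0: (18, 1)  from 18·(1,0) + (0,1)
step 1: (19, 1)  from 1·(18,1) + (1,0)
…
step 4: (281, 15)  from 3·(75,4) + (56,3)
…
step 6: (1555, 83)  from 2·(637,34) + (281,15)
step 7: (3747, 200)  from 2·(1555,83) + (637,34)
step 8: (12796, 683)  from 3·(3747,200) + (1555,83)
…
step 10: (45882, 2449)  from 2·(16543,883) + (12796,683)
step 11: (62425, 3332)  from 1·(45882,2449) + (16543,883)
(x₁, y₁) = (62425, 3332);  62425² − 351·3332² = 1 ✓
(x_2, y_2) = (62425·62425 + 351·3332·3332, 62425·3332 + 3332·62425) = (7793761249, 416000200)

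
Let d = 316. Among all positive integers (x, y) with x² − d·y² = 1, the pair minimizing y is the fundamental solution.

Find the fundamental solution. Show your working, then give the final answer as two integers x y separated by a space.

√316 → a₀=17, period (1,3,2,8,2,3,1,34); ℓ=8 even so k=7
step 0: (17, 1)  from 17·(1,0) + (0,1)
step 1: (18, 1)  from 1·(17,1) + (1,0)
step 2: (71, 4)  from 3·(18,1) + (17,1)
…
step 6: (9937, 559)  from 3·(2862,161) + (1351,76)
step 7: (12799, 720)  from 1·(9937,559) + (2862,161)
(x₁, y₁) = (12799, 720);  12799² − 316·720² = 1 ✓

12799 720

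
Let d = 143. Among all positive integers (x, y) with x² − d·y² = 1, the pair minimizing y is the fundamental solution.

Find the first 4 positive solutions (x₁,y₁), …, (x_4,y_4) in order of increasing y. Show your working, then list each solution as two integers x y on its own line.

[11; 1,22] for √143; ℓ=2 ⇒ convergent index 1
i=0: a=11 ⇒ p=11, q=1
i=1: a=1 ⇒ p=12, q=1
→ (12, 1).  Check: 12²=144, 143·1²=143, difference 1.
n=2: (12,1)∘(12,1) = (12·12+143·1·1, 12·1+1·12) = (287,24)
n=3: (287,24)∘(12,1) = (12·287+143·1·24, 12·24+1·287) = (6876,575)
n=4: (6876,575)∘(12,1) = (12·6876+143·1·575, 12·575+1·6876) = (164737,13776)

12 1
287 24
6876 575
164737 13776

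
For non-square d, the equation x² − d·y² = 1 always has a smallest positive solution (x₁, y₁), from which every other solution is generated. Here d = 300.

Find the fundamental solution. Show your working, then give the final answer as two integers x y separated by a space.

d=300: √d = [17; 3,8,3,34] (ℓ=4, even), read p_3/q_3
k=0  a_k=17  p_k/q_k = 17/1
k=1  a_k=3  p_k/q_k = 52/3
k=2  a_k=8  p_k/q_k = 433/25
k=3  a_k=3  p_k/q_k = 1351/78
→ (1351, 78).  Check: 1351²=1825201, 300·78²=1825200, difference 1.

1351 78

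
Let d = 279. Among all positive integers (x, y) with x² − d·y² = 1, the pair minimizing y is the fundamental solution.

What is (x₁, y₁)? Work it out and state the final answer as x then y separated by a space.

[16; 1,2,2,1,2,2,1,32] for √279; ℓ=8 ⇒ convergent index 7
i=0: a=16 ⇒ p=16, q=1
…
i=3: a=2 ⇒ p=117, q=7
i=4: a=1 ⇒ p=167, q=10
i=5: a=2 ⇒ p=451, q=27
i=6: a=2 ⇒ p=1069, q=64
i=7: a=1 ⇒ p=1520, q=91
fundamental: x₁=1520, y₁=91  (since 2310400 − 279·8281 = 1)

1520 91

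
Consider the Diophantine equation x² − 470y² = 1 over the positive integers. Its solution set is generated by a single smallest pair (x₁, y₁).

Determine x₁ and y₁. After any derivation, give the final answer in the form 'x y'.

1691 78

d=470: √d = [21; 1,2,8,2,1,42] (ℓ=6, even), read p_5/q_5
step 0: (21, 1)  from 21·(1,0) + (0,1)
step 1: (22, 1)  from 1·(21,1) + (1,0)
…
step 4: (1149, 53)  from 2·(542,25) + (65,3)
step 5: (1691, 78)  from 1·(1149,53) + (542,25)
(x₁, y₁) = (1691, 78);  1691² − 470·78² = 1 ✓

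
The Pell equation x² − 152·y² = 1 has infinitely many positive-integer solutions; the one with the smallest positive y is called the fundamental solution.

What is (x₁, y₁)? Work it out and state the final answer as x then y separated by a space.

d=152: √d = [12; 3,24] (ℓ=2, even), read p_1/q_1
i=0: a=12 ⇒ p=12, q=1
i=1: a=3 ⇒ p=37, q=3
fundamental: x₁=37, y₁=3  (since 1369 − 152·9 = 1)

37 3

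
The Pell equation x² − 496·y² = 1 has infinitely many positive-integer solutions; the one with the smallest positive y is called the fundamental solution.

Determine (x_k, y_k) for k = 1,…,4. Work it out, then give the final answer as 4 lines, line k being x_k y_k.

d=496: √d = [22; 3,1,2,4,1,…,1,3,44] (ℓ=16, even), read p_15/q_15
a_0=22:  p_0=22·1+0=22,  q_0=22·0+1=1
a_1=3:  p_1=3·22+1=67,  q_1=3·1+0=3
a_2=1:  p_2=1·67+22=89,  q_2=1·3+1=4
a_3=2:  p_3=2·89+67=245,  q_3=2·4+3=11
a_4=4:  p_4=4·245+89=1069,  q_4=4·11+4=48
a_5=1:  p_5=1·1069+245=1314,  q_5=1·48+11=59
a_6=1:  p_6=1·1314+1069=2383,  q_6=1·59+48=107
a_7=2:  p_7=2·2383+1314=6080,  q_7=2·107+59=273
a_8=2:  p_8=2·6080+2383=14543,  q_8=2·273+107=653
a_9=2:  p_9=2·14543+6080=35166,  q_9=2·653+273=1579
a_10=1:  p_10=1·35166+14543=49709,  q_10=1·1579+653=2232
a_11=1:  p_11=1·49709+35166=84875,  q_11=1·2232+1579=3811
a_12=4:  p_12=4·84875+49709=389209,  q_12=4·3811+2232=17476
a_13=2:  p_13=2·389209+84875=863293,  q_13=2·17476+3811=38763
a_14=1:  p_14=1·863293+389209=1252502,  q_14=1·38763+17476=56239
a_15=3:  p_15=3·1252502+863293=4620799,  q_15=3·56239+38763=207480
→ (4620799, 207480).  Check: 4620799²=21351783398401, 496·207480²=21351783398400, difference 1.
k=2:  x_2 = 4620799·4620799+496·207480·207480 = 42703566796801,  y_2 = 4620799·207480+207480·4620799 = 1917446753040
k=3:  x_3 = 4620799·42703566796801+496·207480·1917446753040 = 394649197502177907199,  y_3 = 4620799·1917446753040+207480·42703566796801 = 17720272078000750440
k=4:  x_4 = 4620799·394649197502177907199+496·207480·17720272078000750440 = 3647189234337689639247667201,  y_4 = 4620799·17720272078000750440+207480·394649197502177907199 = 163763630995505661818050080

4620799 207480
42703566796801 1917446753040
394649197502177907199 17720272078000750440
3647189234337689639247667201 163763630995505661818050080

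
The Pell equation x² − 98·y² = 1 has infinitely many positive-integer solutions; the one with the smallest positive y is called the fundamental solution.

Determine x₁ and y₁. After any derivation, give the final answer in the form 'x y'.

d=98: √d = [9; 1,8,1,18] (ℓ=4, even), read p_3/q_3
a_0=9:  p_0=9·1+0=9,  q_0=9·0+1=1
…
a_2=8:  p_2=8·10+9=89,  q_2=8·1+1=9
a_3=1:  p_3=1·89+10=99,  q_3=1·9+1=10
fundamental: x₁=99, y₁=10  (since 9801 − 98·100 = 1)

99 10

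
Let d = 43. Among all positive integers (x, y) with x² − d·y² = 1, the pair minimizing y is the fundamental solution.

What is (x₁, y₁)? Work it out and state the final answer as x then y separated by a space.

[6; 1,1,3,1,5,1,3,1,1,12] for √43; ℓ=10 ⇒ convergent index 9
k=0  a_k=6  p_k/q_k = 6/1
k=1  a_k=1  p_k/q_k = 7/1
k=2  a_k=1  p_k/q_k = 13/2
k=3  a_k=3  p_k/q_k = 46/7
k=4  a_k=1  p_k/q_k = 59/9
…
k=6  a_k=1  p_k/q_k = 400/61
k=7  a_k=3  p_k/q_k = 1541/235
k=8  a_k=1  p_k/q_k = 1941/296
k=9  a_k=1  p_k/q_k = 3482/531
(x₁, y₁) = (3482, 531);  3482² − 43·531² = 1 ✓

3482 531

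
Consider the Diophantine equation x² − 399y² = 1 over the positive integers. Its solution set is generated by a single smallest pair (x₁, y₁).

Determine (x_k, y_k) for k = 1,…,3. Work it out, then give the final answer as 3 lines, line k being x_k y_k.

20 1
799 40
31940 1599

√399 → a₀=19, period (1,38); ℓ=2 even so k=1
a_0=19:  p_0=19·1+0=19,  q_0=19·0+1=1
a_1=1:  p_1=1·19+1=20,  q_1=1·1+0=1
→ (20, 1).  Check: 20²=400, 399·1²=399, difference 1.
k=2:  x_2 = 20·20+399·1·1 = 799,  y_2 = 20·1+1·20 = 40
k=3:  x_3 = 20·799+399·1·40 = 31940,  y_3 = 20·40+1·799 = 1599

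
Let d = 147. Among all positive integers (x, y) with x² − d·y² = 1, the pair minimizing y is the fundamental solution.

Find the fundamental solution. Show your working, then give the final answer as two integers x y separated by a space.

97 8

√147 → a₀=12, period (8,24); ℓ=2 even so k=1
step 0: (12, 1)  from 12·(1,0) + (0,1)
step 1: (97, 8)  from 8·(12,1) + (1,0)
→ (97, 8).  Check: 97²=9409, 147·8²=9408, difference 1.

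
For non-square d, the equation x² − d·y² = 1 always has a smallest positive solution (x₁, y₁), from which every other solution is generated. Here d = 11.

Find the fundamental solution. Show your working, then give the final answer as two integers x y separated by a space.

10 3

d=11: √d = [3; 3,6] (ℓ=2, even), read p_1/q_1
a_0=3:  p_0=3·1+0=3,  q_0=3·0+1=1
a_1=3:  p_1=3·3+1=10,  q_1=3·1+0=3
(x₁, y₁) = (10, 3);  10² − 11·3² = 1 ✓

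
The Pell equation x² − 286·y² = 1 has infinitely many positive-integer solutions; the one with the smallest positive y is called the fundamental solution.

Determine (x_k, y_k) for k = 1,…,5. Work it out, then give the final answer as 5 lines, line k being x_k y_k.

561835 33222
631317134449 37330564740
709392124465745995 41947235681362578
797122648497793485067201 47134850318039357456520
895702806436806213240996001675 52964017256829337557486465822

[16; 1,10,3,3,2,3,3,10,1,32] for √286; ℓ=10 ⇒ convergent index 9
k=0  a_k=16  p_k/q_k = 16/1
k=1  a_k=1  p_k/q_k = 17/1
…
k=3  a_k=3  p_k/q_k = 575/34
…
k=7  a_k=3  p_k/q_k = 49703/2939
k=8  a_k=10  p_k/q_k = 512132/30283
k=9  a_k=1  p_k/q_k = 561835/33222
→ (561835, 33222).  Check: 561835²=315658567225, 286·33222²=315658567224, difference 1.
k=2:  x_2 = 561835·561835+286·33222·33222 = 631317134449,  y_2 = 561835·33222+33222·561835 = 37330564740
k=3:  x_3 = 561835·631317134449+286·33222·37330564740 = 709392124465745995,  y_3 = 561835·37330564740+33222·631317134449 = 41947235681362578
k=4:  x_4 = 561835·709392124465745995+286·33222·41947235681362578 = 797122648497793485067201,  y_4 = 561835·41947235681362578+33222·709392124465745995 = 47134850318039357456520
k=5:  x_5 = 561835·797122648497793485067201+286·33222·47134850318039357456520 = 895702806436806213240996001675,  y_5 = 561835·47134850318039357456520+33222·797122648497793485067201 = 52964017256829337557486465822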